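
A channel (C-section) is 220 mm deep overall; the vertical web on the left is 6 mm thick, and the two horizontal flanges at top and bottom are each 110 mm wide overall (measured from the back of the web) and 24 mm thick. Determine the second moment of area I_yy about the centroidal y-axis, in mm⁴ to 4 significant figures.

Treat the section as a set of non-overlapping primitives; coordinates are from the bounding-box lower-left.
Web: 6 × 220, A = 1 320 mm², x = 3 mm, Ī = 3 960 mm⁴.
Top flange (beyond web): 104 × 24, A = 2 496 mm², x = 58 mm, Ī = 2 249 728 mm⁴.
Bottom flange (beyond web): 104 × 24, A = 2 496 mm², x = 58 mm, Ī = 2 249 728 mm⁴.
Centroid: x̄ = ΣA·x / ΣA = 46.4981 mm.
Transfer each piece to the centroidal y-axis using Ī + A·d² with d = x − 46.4981:
  web: d = -43.4981 mm → contributes +2 501 512 mm⁴
  top flange (beyond web): d = 11.5019 mm → contributes +2 579 933 mm⁴
  bottom flange (beyond web): d = 11.5019 mm → contributes +2 579 933 mm⁴
Total I = 7 661 378 mm⁴.

I_yy ≈ 7.661 × 10⁶ mm⁴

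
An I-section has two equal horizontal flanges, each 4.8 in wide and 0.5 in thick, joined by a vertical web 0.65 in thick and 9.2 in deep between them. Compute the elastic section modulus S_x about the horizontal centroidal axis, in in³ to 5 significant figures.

S_x ≈ 30.429 in³

Decompose the section into non-overlapping parts with the origin at the bottom-left of its bounding rectangle.
Bottom flange: 4.8 × 0.5, A = 2.4 in², y = 0.25 in, Ī = 0.05 in⁴.
Web: 0.65 × 9.2, A = 5.98 in², y = 5.1 in, Ī = 42.17893 in⁴.
Top flange: 4.8 × 0.5, A = 2.4 in², y = 9.95 in, Ī = 0.05 in⁴.
By symmetry the centroid is at mid-height, ȳ = 5.1 in.
Transfer each piece to the horizontal centroidal axis using Ī + A·d² with d = y − 5.1:
  bottom flange: d = -4.85 in → contributes +56.504 in⁴
  web: d = 0 in → contributes +42.17893 in⁴
  top flange: d = 4.85 in → contributes +56.504 in⁴
Total I = 155.1869 in⁴.
Extreme fibre distance c = 5.1 in; S = I/c = 30.42881 in³.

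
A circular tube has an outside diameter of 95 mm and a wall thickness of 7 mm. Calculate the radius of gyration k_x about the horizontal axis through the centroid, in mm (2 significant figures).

k_x ≈ 31 mm

Treat the section as a set of non-overlapping primitives; coordinates are from the bounding-box lower-left.
Outer circle: ⌀95, A = 7 088 mm², y = 47.5 mm, Ī = 3 998 198 mm⁴.
Bore (subtracted): ⌀81, A = 5 153 mm², y = 47.5 mm, Ī = 2 113 051 mm⁴.
By symmetry the centroid is at mid-height, ȳ = 47.5 mm.
All pieces are centred on the horizontal axis through the centroid, so I = ΣĪ (holes subtracted) = 1 885 147 mm⁴.
Radius of gyration: k = √(I/A) = √(1 885 147 / 1 935) = 31.21 mm.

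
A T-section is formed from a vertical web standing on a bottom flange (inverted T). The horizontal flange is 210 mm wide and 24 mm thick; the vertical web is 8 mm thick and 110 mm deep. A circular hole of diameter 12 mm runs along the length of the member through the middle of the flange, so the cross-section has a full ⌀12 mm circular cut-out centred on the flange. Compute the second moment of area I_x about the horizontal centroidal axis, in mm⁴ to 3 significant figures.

Split into non-overlapping primitives; take the origin at the lower-left of the bounding box.
Flange: 210 × 24, A = 5 040 mm², y = 12 mm, Ī = 241 920 mm⁴.
Web: 8 × 110, A = 880 mm², y = 79 mm, Ī = 887 333 mm⁴.
Hole (subtracted): ⌀12, A = 113.1 mm², y = 12 mm, Ī = 1017.9 mm⁴.
Centroid: ȳ = ΣA·y / ΣA = 22.153 mm.
Transfer each piece to the horizontal centroidal axis using Ī + A·d² with d = y − 22.153:
  flange: d = -10.153 mm → contributes +761 505 mm⁴
  web: d = 56.847 mm → contributes +3 731 082 mm⁴
  hole: d = -10.153 mm → contributes −12 677 mm⁴
Total I = 4 479 909 mm⁴.

I_x ≈ 4.48 × 10⁶ mm⁴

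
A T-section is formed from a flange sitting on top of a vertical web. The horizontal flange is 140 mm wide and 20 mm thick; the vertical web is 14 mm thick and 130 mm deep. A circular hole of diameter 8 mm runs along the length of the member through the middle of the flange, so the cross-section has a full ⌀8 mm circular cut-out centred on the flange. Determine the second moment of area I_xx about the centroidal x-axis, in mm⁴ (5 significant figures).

I_xx ≈ 8.8165 × 10⁶ mm⁴

Treat the section as a set of non-overlapping primitives; coordinates are from the bounding-box lower-left.
Flange: 140 × 20, A = 2 800 mm², y = 140 mm, Ī = 93333.33 mm⁴.
Web: 14 × 130, A = 1 820 mm², y = 65 mm, Ī = 2 563 167 mm⁴.
Hole (subtracted): ⌀8, A = 50.26548 mm², y = 140 mm, Ī = 201.0619 mm⁴.
Centroid: ȳ = ΣA·y / ΣA = 110.1296 mm.
Transfer each piece to the centroidal x-axis using Ī + A·d² with d = y − 110.1296:
  flange: d = 29.87044 mm → contributes +2 591 615 mm⁴
  web: d = -45.12956 mm → contributes +6 269 918 mm⁴
  hole: d = 29.87044 mm → contributes −45050.11 mm⁴
Total I = 8 816 483 mm⁴.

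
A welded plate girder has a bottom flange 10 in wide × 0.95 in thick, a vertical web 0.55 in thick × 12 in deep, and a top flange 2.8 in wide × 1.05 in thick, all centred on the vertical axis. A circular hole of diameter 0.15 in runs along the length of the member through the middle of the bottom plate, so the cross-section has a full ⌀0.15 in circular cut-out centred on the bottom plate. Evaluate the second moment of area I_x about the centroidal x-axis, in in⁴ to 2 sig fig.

I_x ≈ 510 in⁴

Treat the section as a set of non-overlapping primitives; coordinates are from the bounding-box lower-left.
Bottom plate: 10 × 0.95, A = 9.5 in², y = 0.475 in, Ī = 0.7145 in⁴.
Web plate: 0.55 × 12, A = 6.6 in², y = 6.95 in, Ī = 79.2 in⁴.
Top plate: 2.8 × 1.05, A = 2.94 in², y = 13.48 in, Ī = 0.2701 in⁴.
Hole (subtracted): ⌀0.15, A = 0.01767 in², y = 0.475 in, Ī = 0.00002485 in⁴.
Centroid: ȳ = ΣA·y / ΣA = 4.731 in.
Transfer each piece to the centroidal x-axis using Ī + A·d² with d = y − 4.731:
  bottom plate: d = -4.256 in → contributes +172.8 in⁴
  web plate: d = 2.219 in → contributes +111.7 in⁴
  top plate: d = 8.744 in → contributes +225.1 in⁴
  hole: d = -4.256 in → contributes −0.3201 in⁴
Total I = 509.2 in⁴.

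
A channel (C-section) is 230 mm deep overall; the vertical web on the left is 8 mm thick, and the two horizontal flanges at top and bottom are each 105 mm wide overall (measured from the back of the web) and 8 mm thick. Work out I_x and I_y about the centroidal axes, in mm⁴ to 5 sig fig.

Treat the section as a set of non-overlapping primitives; coordinates are from the bounding-box lower-left.
Web: 8 × 230, A = 1 840 mm², y = 115 mm, Ī = 8 111 333 mm⁴.
Top flange (beyond web): 97 × 8, A = 776 mm², y = 226 mm, Ī = 4138.667 mm⁴.
Bottom flange (beyond web): 97 × 8, A = 776 mm², y = 4 mm, Ī = 4138.667 mm⁴.
By symmetry the centroid is at mid-height, ȳ = 115 mm.
Transfer each piece to the centroidal x-axis using Ī + A·d² with d = y − 115:
  web: d = 0 mm → contributes +8 111 333 mm⁴
  top flange (beyond web): d = 111 mm → contributes +9 565 235 mm⁴
  bottom flange (beyond web): d = -111 mm → contributes +9 565 235 mm⁴
Total I = 27 241 803 mm⁴.
For the y-axis: x̄ = 28.02123 mm.
Repeating about the centroidal y-axis gives I_y = 3 547 161 mm⁴.

I_x ≈ 2.7242 × 10⁷ mm⁴, I_y ≈ 3.5472 × 10⁶ mm⁴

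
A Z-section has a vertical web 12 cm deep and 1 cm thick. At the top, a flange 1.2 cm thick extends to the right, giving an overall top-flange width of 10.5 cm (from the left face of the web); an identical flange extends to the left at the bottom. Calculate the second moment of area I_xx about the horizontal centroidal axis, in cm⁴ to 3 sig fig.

Decompose the section into non-overlapping parts with the origin at the bottom-left of its bounding rectangle.
Web: 1 × 12, A = 12 cm², y = 6 cm, Ī = 144 cm⁴.
Top flange (beyond web): 9.5 × 1.2, A = 11.4 cm², y = 11.4 cm, Ī = 1.368 cm⁴.
Bottom flange (beyond web): 9.5 × 1.2, A = 11.4 cm², y = 0.6 cm, Ī = 1.368 cm⁴.
Centroid: ȳ = ΣA·y / ΣA = 6 cm.
Transfer each piece to the horizontal centroidal axis using Ī + A·d² with d = y − 6:
  web: d = 0 cm → contributes +144 cm⁴
  top flange (beyond web): d = 5.4 cm → contributes +333.79 cm⁴
  bottom flange (beyond web): d = -5.4 cm → contributes +333.79 cm⁴
Total I = 811.58 cm⁴.

I_xx ≈ 812 cm⁴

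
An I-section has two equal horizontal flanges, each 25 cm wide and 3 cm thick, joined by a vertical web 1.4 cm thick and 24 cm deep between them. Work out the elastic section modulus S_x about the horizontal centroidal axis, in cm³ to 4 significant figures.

S_x ≈ 1938 cm³

Break the section into simple shapes (no overlaps), measuring from the bottom-left corner of the bounding box.
Bottom flange: 25 × 3, A = 75 cm², y = 1.5 cm, Ī = 56.25 cm⁴.
Web: 1.4 × 24, A = 33.6 cm², y = 15 cm, Ī = 1612.8 cm⁴.
Top flange: 25 × 3, A = 75 cm², y = 28.5 cm, Ī = 56.25 cm⁴.
By symmetry the centroid is at mid-height, ȳ = 15 cm.
Transfer each piece to the horizontal centroidal axis using Ī + A·d² with d = y − 15:
  bottom flange: d = -13.5 cm → contributes +13 725 cm⁴
  web: d = 0 cm → contributes +1612.8 cm⁴
  top flange: d = 13.5 cm → contributes +13 725 cm⁴
Total I = 29062.8 cm⁴.
Extreme fibre distance c = 15 cm; S = I/c = 1937.52 cm³.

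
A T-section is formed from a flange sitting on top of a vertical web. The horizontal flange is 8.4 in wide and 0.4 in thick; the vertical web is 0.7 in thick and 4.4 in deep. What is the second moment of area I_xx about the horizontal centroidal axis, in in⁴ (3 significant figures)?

I_xx ≈ 14.3 in⁴

Break the section into simple shapes (no overlaps), measuring from the bottom-left corner of the bounding box.
Flange: 8.4 × 0.4, A = 3.36 in², y = 4.6 in, Ī = 0.0448 in⁴.
Web: 0.7 × 4.4, A = 3.08 in², y = 2.2 in, Ī = 4.9691 in⁴.
Centroid: ȳ = ΣA·y / ΣA = 3.4522 in.
Transfer each piece to the horizontal centroidal axis using Ī + A·d² with d = y − 3.4522:
  flange: d = 1.1478 in → contributes +4.4716 in⁴
  web: d = -1.2522 in → contributes +9.7983 in⁴
Total I = 14.27 in⁴.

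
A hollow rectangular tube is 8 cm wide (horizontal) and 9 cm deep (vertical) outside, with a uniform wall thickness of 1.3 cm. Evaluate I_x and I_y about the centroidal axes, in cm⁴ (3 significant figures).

I_x ≈ 368 cm⁴, I_y ≈ 300 cm⁴

Break the section into simple shapes (no overlaps), measuring from the bottom-left corner of the bounding box.
Outer rectangle: 8 × 9, A = 72 cm², y = 4.5 cm, Ī = 486 cm⁴.
Inner void (subtracted): 5.4 × 6.4, A = 34.56 cm², y = 4.5 cm, Ī = 117.96 cm⁴.
By symmetry the centroid is at mid-height, ȳ = 4.5 cm.
All pieces are centred on the centroidal x-axis, so I = ΣĪ (holes subtracted) = 368.04 cm⁴.
Repeating about the centroidal y-axis gives I_y = 300.02 cm⁴.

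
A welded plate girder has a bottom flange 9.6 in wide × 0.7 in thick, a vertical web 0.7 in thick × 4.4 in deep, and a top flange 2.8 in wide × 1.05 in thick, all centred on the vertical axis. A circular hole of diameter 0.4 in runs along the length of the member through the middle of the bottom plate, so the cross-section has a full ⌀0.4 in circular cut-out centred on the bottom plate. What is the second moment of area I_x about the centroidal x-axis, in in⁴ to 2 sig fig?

I_x ≈ 64 in⁴

Treat the section as a set of non-overlapping primitives; coordinates are from the bounding-box lower-left.
Bottom plate: 9.6 × 0.7, A = 6.72 in², y = 0.35 in, Ī = 0.2744 in⁴.
Web plate: 0.7 × 4.4, A = 3.08 in², y = 2.9 in, Ī = 4.969 in⁴.
Top plate: 2.8 × 1.05, A = 2.94 in², y = 5.625 in, Ī = 0.2701 in⁴.
Hole (subtracted): ⌀0.4, A = 0.1257 in², y = 0.35 in, Ī = 0.001257 in⁴.
Centroid: ȳ = ΣA·y / ΣA = 2.202 in.
Transfer each piece to the centroidal x-axis using Ī + A·d² with d = y − 2.202:
  bottom plate: d = -1.852 in → contributes +23.32 in⁴
  web plate: d = 0.6979 in → contributes +6.469 in⁴
  top plate: d = 3.423 in → contributes +34.72 in⁴
  hole: d = -1.852 in → contributes −0.4323 in⁴
Total I = 64.08 in⁴.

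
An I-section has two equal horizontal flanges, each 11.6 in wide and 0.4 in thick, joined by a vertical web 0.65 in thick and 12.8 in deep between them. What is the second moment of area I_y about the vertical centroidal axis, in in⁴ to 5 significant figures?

Split into non-overlapping primitives; take the origin at the lower-left of the bounding box.
Bottom flange: 11.6 × 0.4, A = 4.64 in², x = 5.8 in, Ī = 52.02987 in⁴.
Web: 0.65 × 12.8, A = 8.32 in², x = 5.8 in, Ī = 0.2929333 in⁴.
Top flange: 11.6 × 0.4, A = 4.64 in², x = 5.8 in, Ī = 52.02987 in⁴.
By symmetry the centroid is at mid-width, x̄ = 5.8 in.
All pieces are centred on the vertical centroidal axis, so I = ΣĪ = 104.3527 in⁴.

I_y ≈ 104.35 in⁴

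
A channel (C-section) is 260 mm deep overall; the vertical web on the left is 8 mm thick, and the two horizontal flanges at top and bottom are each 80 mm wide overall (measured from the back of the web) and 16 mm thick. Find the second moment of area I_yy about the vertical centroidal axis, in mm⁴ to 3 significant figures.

Break the section into simple shapes (no overlaps), measuring from the bottom-left corner of the bounding box.
Web: 8 × 260, A = 2 080 mm², x = 4 mm, Ī = 11 093 mm⁴.
Top flange (beyond web): 72 × 16, A = 1 152 mm², x = 44 mm, Ī = 497 664 mm⁴.
Bottom flange (beyond web): 72 × 16, A = 1 152 mm², x = 44 mm, Ī = 497 664 mm⁴.
Centroid: x̄ = ΣA·x / ΣA = 25.022 mm.
Transfer each piece to the vertical centroidal axis using Ī + A·d² with d = x − 25.022:
  web: d = -21.022 mm → contributes +930 287 mm⁴
  top flange (beyond web): d = 18.978 mm → contributes +912 578 mm⁴
  bottom flange (beyond web): d = 18.978 mm → contributes +912 578 mm⁴
Total I = 2 755 443 mm⁴.

I_yy ≈ 2.76 × 10⁶ mm⁴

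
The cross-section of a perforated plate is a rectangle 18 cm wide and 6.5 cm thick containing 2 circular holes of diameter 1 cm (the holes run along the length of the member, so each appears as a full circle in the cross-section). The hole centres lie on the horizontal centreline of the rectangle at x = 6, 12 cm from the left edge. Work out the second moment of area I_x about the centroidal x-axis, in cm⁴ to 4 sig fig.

Split into non-overlapping primitives; take the origin at the lower-left of the bounding box.
Plate: 18 × 6.5, A = 117 cm², y = 3.25 cm, Ī = 411.938 cm⁴.
Hole 1 (subtracted): ⌀1, A = 0.785398 cm², y = 3.25 cm, Ī = 0.0490874 cm⁴.
Hole 2 (subtracted): ⌀1, A = 0.785398 cm², y = 3.25 cm, Ī = 0.0490874 cm⁴.
By symmetry the centroid is at mid-height, ȳ = 3.25 cm.
All pieces are centred on the centroidal x-axis, so I = ΣĪ (holes subtracted) = 411.839 cm⁴.

I_x ≈ 411.8 cm⁴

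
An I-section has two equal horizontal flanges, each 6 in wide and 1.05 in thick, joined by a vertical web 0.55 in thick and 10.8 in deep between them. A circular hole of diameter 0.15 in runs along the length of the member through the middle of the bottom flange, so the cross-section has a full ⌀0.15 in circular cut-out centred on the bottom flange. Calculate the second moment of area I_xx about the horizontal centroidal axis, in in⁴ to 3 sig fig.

I_xx ≈ 501 in⁴

Treat the section as a set of non-overlapping primitives; coordinates are from the bounding-box lower-left.
Bottom flange: 6 × 1.05, A = 6.3 in², y = 0.525 in, Ī = 0.57881 in⁴.
Web: 0.55 × 10.8, A = 5.94 in², y = 6.45 in, Ī = 57.737 in⁴.
Top flange: 6 × 1.05, A = 6.3 in², y = 12.375 in, Ī = 0.57881 in⁴.
Hole (subtracted): ⌀0.15, A = 0.017671 in², y = 0.525 in, Ī = 0.00002485 in⁴.
Centroid: ȳ = ΣA·y / ΣA = 6.4557 in.
Transfer each piece to the horizontal centroidal axis using Ī + A·d² with d = y − 6.4557:
  bottom flange: d = -5.9307 in → contributes +222.17 in⁴
  web: d = -0.0056528 in → contributes +57.737 in⁴
  top flange: d = 5.9193 in → contributes +221.32 in⁴
  hole: d = -5.9307 in → contributes −0.62158 in⁴
Total I = 500.6 in⁴.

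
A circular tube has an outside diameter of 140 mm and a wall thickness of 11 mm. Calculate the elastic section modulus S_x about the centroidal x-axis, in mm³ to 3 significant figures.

Break the section into simple shapes (no overlaps), measuring from the bottom-left corner of the bounding box.
Outer circle: ⌀140, A = 15 394 mm², y = 70 mm, Ī = 18 857 410 mm⁴.
Bore (subtracted): ⌀118, A = 10 936 mm², y = 70 mm, Ī = 9 516 953 mm⁴.
By symmetry the centroid is at mid-height, ȳ = 70 mm.
All pieces are centred on the centroidal x-axis, so I = ΣĪ (holes subtracted) = 9 340 457 mm⁴.
Extreme fibre distance c = 70 mm; S = I/c = 133 435 mm³.

S_x ≈ 1.33 × 10⁵ mm³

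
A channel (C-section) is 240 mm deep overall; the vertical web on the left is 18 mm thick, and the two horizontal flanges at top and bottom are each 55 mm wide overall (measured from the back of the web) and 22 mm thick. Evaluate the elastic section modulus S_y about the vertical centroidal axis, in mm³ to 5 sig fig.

S_y ≈ 3.1101 × 10⁴ mm³

Split into non-overlapping primitives; take the origin at the lower-left of the bounding box.
Web: 18 × 240, A = 4 320 mm², x = 9 mm, Ī = 116 640 mm⁴.
Top flange (beyond web): 37 × 22, A = 814 mm², x = 36.5 mm, Ī = 92863.83 mm⁴.
Bottom flange (beyond web): 37 × 22, A = 814 mm², x = 36.5 mm, Ī = 92863.83 mm⁴.
Centroid: x̄ = ΣA·x / ΣA = 16.5269 mm.
Transfer each piece to the vertical centroidal axis using Ī + A·d² with d = x − 16.5269:
  web: d = -7.5269 mm → contributes +361386.2 mm⁴
  top flange (beyond web): d = 19.9731 mm → contributes +417588.6 mm⁴
  bottom flange (beyond web): d = 19.9731 mm → contributes +417588.6 mm⁴
Total I = 1 196 563 mm⁴.
Extreme fibre distance c = 38.4731 mm; S = I/c = 31101.3 mm³.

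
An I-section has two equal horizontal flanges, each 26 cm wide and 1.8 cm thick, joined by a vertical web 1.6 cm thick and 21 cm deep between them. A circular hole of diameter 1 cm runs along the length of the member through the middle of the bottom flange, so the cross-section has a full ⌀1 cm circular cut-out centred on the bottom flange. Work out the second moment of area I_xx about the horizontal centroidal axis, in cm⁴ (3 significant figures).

Treat the section as a set of non-overlapping primitives; coordinates are from the bounding-box lower-left.
Bottom flange: 26 × 1.8, A = 46.8 cm², y = 0.9 cm, Ī = 12.636 cm⁴.
Web: 1.6 × 21, A = 33.6 cm², y = 12.3 cm, Ī = 1234.8 cm⁴.
Top flange: 26 × 1.8, A = 46.8 cm², y = 23.7 cm, Ī = 12.636 cm⁴.
Hole (subtracted): ⌀1, A = 0.7854 cm², y = 0.9 cm, Ī = 0.049087 cm⁴.
Centroid: ȳ = ΣA·y / ΣA = 12.371 cm.
Transfer each piece to the horizontal centroidal axis using Ī + A·d² with d = y − 12.371:
  bottom flange: d = -11.471 cm → contributes +6170.6 cm⁴
  web: d = -0.070827 cm → contributes +1 235 cm⁴
  top flange: d = 11.329 cm → contributes +6019.4 cm⁴
  hole: d = -11.471 cm → contributes −103.39 cm⁴
Total I = 13 322 cm⁴.

I_xx ≈ 1.33 × 10⁴ cm⁴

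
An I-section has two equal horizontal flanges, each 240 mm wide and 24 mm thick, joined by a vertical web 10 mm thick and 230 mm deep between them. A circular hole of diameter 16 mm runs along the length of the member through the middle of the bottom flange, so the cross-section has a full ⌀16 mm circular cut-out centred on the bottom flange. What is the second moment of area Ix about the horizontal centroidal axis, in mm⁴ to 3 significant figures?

Break the section into simple shapes (no overlaps), measuring from the bottom-left corner of the bounding box.
Bottom flange: 240 × 24, A = 5 760 mm², y = 12 mm, Ī = 276 480 mm⁴.
Web: 10 × 230, A = 2 300 mm², y = 139 mm, Ī = 10 139 167 mm⁴.
Top flange: 240 × 24, A = 5 760 mm², y = 266 mm, Ī = 276 480 mm⁴.
Hole (subtracted): ⌀16, A = 201.06 mm², y = 12 mm, Ī = 3 217 mm⁴.
Centroid: ȳ = ΣA·y / ΣA = 140.87 mm.
Transfer each piece to the horizontal centroidal axis using Ī + A·d² with d = y − 140.87:
  bottom flange: d = -128.87 mm → contributes +95 942 900 mm⁴
  web: d = -1.875 mm → contributes +10 147 252 mm⁴
  top flange: d = 125.13 mm → contributes +90 456 638 mm⁴
  hole: d = -128.87 mm → contributes −3 342 605 mm⁴
Total I = 193 204 185 mm⁴.

Ix ≈ 1.93 × 10⁸ mm⁴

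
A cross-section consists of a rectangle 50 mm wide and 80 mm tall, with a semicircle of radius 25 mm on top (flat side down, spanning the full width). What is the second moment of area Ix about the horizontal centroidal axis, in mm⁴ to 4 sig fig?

Ix ≈ 4.195 × 10⁶ mm⁴

Break the section into simple shapes (no overlaps), measuring from the bottom-left corner of the bounding box.
Rectangular body: 50 × 80, A = 4 000 mm², y = 40 mm, Ī = 2 133 333 mm⁴.
Semicircular cap: semicircle r = 25, A = 981.748 mm², y = 90.6103 mm, Ī = 42873.8 mm⁴.
Centroid: ȳ = ΣA·y / ΣA = 49.9737 mm.
Transfer each piece to the horizontal centroidal axis using Ī + A·d² with d = y − 49.9737:
  rectangular body: d = -9.97372 mm → contributes +2 531 234 mm⁴
  semicircular cap: d = 40.6366 mm → contributes +1 664 067 mm⁴
Total I = 4 195 301 mm⁴.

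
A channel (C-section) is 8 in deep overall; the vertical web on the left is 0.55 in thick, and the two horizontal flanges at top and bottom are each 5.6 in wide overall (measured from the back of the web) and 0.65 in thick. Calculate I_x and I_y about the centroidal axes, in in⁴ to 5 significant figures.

I_x ≈ 112.36 in⁴, I_y ≈ 34.716 in⁴

Break the section into simple shapes (no overlaps), measuring from the bottom-left corner of the bounding box.
Web: 0.55 × 8, A = 4.4 in², y = 4 in, Ī = 23.46667 in⁴.
Top flange (beyond web): 5.05 × 0.65, A = 3.2825 in², y = 7.675 in, Ī = 0.1155714 in⁴.
Bottom flange (beyond web): 5.05 × 0.65, A = 3.2825 in², y = 0.325 in, Ī = 0.1155714 in⁴.
By symmetry the centroid is at mid-height, ȳ = 4 in.
Transfer each piece to the centroidal x-axis using Ī + A·d² with d = y − 4:
  web: d = 0 in → contributes +23.46667 in⁴
  top flange (beyond web): d = 3.675 in → contributes +44.44779 in⁴
  bottom flange (beyond web): d = -3.675 in → contributes +44.44779 in⁴
Total I = 112.3622 in⁴.
For the y-axis: x̄ = 1.951425 in.
Repeating about the centroidal y-axis gives I_y = 34.71647 in⁴.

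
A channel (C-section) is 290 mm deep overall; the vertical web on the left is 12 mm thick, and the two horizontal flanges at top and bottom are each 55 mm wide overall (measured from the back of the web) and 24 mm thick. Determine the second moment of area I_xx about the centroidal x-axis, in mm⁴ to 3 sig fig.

I_xx ≈ 6.10 × 10⁷ mm⁴

Decompose the section into non-overlapping parts with the origin at the bottom-left of its bounding rectangle.
Web: 12 × 290, A = 3 480 mm², y = 145 mm, Ī = 24 389 000 mm⁴.
Top flange (beyond web): 43 × 24, A = 1 032 mm², y = 278 mm, Ī = 49 536 mm⁴.
Bottom flange (beyond web): 43 × 24, A = 1 032 mm², y = 12 mm, Ī = 49 536 mm⁴.
By symmetry the centroid is at mid-height, ȳ = 145 mm.
Transfer each piece to the centroidal x-axis using Ī + A·d² with d = y − 145:
  web: d = 0 mm → contributes +24 389 000 mm⁴
  top flange (beyond web): d = 133 mm → contributes +18 304 584 mm⁴
  bottom flange (beyond web): d = -133 mm → contributes +18 304 584 mm⁴
Total I = 60 998 168 mm⁴.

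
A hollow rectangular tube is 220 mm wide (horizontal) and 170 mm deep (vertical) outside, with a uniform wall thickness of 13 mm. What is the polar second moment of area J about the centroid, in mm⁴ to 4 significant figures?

J ≈ 1.050 × 10⁸ mm⁴

Decompose the section into non-overlapping parts with the origin at the bottom-left of its bounding rectangle.
Outer rectangle: 220 × 170, A = 37 400 mm², y = 85 mm, Ī = 90 071 667 mm⁴.
Inner void (subtracted): 194 × 144, A = 27 936 mm², y = 85 mm, Ī = 48 273 408 mm⁴.
By symmetry the centroid is at mid-height, ȳ = 85 mm.
All pieces are centred on the centroidal x-axis, so I = ΣĪ (holes subtracted) = 41 798 259 mm⁴.
Repeating about the centroidal y-axis gives I_y = 63 230 059 mm⁴.
Polar second moment: J = I_x + I_y = 105 028 317 mm⁴.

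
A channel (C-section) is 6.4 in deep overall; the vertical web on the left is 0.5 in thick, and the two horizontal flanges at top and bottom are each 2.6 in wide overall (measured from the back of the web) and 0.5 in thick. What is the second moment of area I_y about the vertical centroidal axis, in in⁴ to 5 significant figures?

Decompose the section into non-overlapping parts with the origin at the bottom-left of its bounding rectangle.
Web: 0.5 × 6.4, A = 3.2 in², x = 0.25 in, Ī = 0.06666667 in⁴.
Top flange (beyond web): 2.1 × 0.5, A = 1.05 in², x = 1.55 in, Ī = 0.385875 in⁴.
Bottom flange (beyond web): 2.1 × 0.5, A = 1.05 in², x = 1.55 in, Ī = 0.385875 in⁴.
Centroid: x̄ = ΣA·x / ΣA = 0.7650943 in.
Transfer each piece to the vertical centroidal axis using Ī + A·d² with d = x − 0.7650943:
  web: d = -0.5150943 in → contributes +0.9156976 in⁴
  top flange (beyond web): d = 0.7849057 in → contributes +1.032756 in⁴
  bottom flange (beyond web): d = 0.7849057 in → contributes +1.032756 in⁴
Total I = 2.981209 in⁴.

I_y ≈ 2.9812 in⁴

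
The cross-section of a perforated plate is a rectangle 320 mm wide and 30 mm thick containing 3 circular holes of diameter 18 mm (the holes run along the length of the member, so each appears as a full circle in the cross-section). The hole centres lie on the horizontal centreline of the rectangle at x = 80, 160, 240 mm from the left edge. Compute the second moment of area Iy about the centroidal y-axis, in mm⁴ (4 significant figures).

Iy ≈ 7.865 × 10⁷ mm⁴

Break the section into simple shapes (no overlaps), measuring from the bottom-left corner of the bounding box.
Plate: 320 × 30, A = 9 600 mm², x = 160 mm, Ī = 81 920 000 mm⁴.
Hole 1 (subtracted): ⌀18, A = 254.469 mm², x = 80 mm, Ī = 5 153 mm⁴.
Hole 2 (subtracted): ⌀18, A = 254.469 mm², x = 160 mm, Ī = 5 153 mm⁴.
Hole 3 (subtracted): ⌀18, A = 254.469 mm², x = 240 mm, Ī = 5 153 mm⁴.
By symmetry the centroid is at mid-width, x̄ = 160 mm.
Transfer each piece to the centroidal y-axis using Ī + A·d² with d = x − 160:
  plate: d = 0 mm → contributes +81 920 000 mm⁴
  hole 1: d = -80 mm → contributes −1 633 755 mm⁴
  hole 2: d = 0 mm → contributes −5 153 mm⁴
  hole 3: d = 80 mm → contributes −1 633 755 mm⁴
Total I = 78 647 338 mm⁴.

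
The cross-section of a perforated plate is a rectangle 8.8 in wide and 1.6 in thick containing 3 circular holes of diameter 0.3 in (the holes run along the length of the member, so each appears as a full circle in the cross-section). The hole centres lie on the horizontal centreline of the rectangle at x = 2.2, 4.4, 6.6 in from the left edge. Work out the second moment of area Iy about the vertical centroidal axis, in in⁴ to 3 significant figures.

Iy ≈ 90.2 in⁴

Break the section into simple shapes (no overlaps), measuring from the bottom-left corner of the bounding box.
Plate: 8.8 × 1.6, A = 14.08 in², x = 4.4 in, Ī = 90.863 in⁴.
Hole 1 (subtracted): ⌀0.3, A = 0.070686 in², x = 2.2 in, Ī = 0.00039761 in⁴.
Hole 2 (subtracted): ⌀0.3, A = 0.070686 in², x = 4.4 in, Ī = 0.00039761 in⁴.
Hole 3 (subtracted): ⌀0.3, A = 0.070686 in², x = 6.6 in, Ī = 0.00039761 in⁴.
By symmetry the centroid is at mid-width, x̄ = 4.4 in.
Transfer each piece to the vertical centroidal axis using Ī + A·d² with d = x − 4.4:
  plate: d = 0 in → contributes +90.863 in⁴
  hole 1: d = -2.2 in → contributes −0.34252 in⁴
  hole 2: d = 0 in → contributes −0.00039761 in⁴
  hole 3: d = 2.2 in → contributes −0.34252 in⁴
Total I = 90.178 in⁴.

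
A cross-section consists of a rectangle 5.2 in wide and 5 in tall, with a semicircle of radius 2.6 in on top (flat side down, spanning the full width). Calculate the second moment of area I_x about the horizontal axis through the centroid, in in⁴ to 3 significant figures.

I_x ≈ 157 in⁴

Decompose the section into non-overlapping parts with the origin at the bottom-left of its bounding rectangle.
Rectangular body: 5.2 × 5, A = 26 in², y = 2.5 in, Ī = 54.167 in⁴.
Semicircular cap: semicircle r = 2.6, A = 10.619 in², y = 6.1035 in, Ī = 5.0156 in⁴.
Centroid: ȳ = ΣA·y / ΣA = 3.5449 in.
Transfer each piece to the horizontal axis through the centroid using Ī + A·d² with d = y − 3.5449:
  rectangular body: d = -1.0449 in → contributes +82.555 in⁴
  semicircular cap: d = 2.5585 in → contributes +74.527 in⁴
Total I = 157.08 in⁴.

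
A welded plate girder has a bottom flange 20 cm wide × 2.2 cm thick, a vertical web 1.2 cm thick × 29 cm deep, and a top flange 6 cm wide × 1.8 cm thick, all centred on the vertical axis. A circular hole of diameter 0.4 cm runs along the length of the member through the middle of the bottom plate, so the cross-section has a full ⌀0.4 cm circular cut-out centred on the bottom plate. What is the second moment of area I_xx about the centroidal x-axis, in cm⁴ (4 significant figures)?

I_xx ≈ 1.270 × 10⁴ cm⁴

Break the section into simple shapes (no overlaps), measuring from the bottom-left corner of the bounding box.
Bottom plate: 20 × 2.2, A = 44 cm², y = 1.1 cm, Ī = 17.7467 cm⁴.
Web plate: 1.2 × 29, A = 34.8 cm², y = 16.7 cm, Ī = 2438.9 cm⁴.
Top plate: 6 × 1.8, A = 10.8 cm², y = 32.1 cm, Ī = 2.916 cm⁴.
Hole (subtracted): ⌀0.4, A = 0.125664 cm², y = 1.1 cm, Ī = 0.00125664 cm⁴.
Centroid: ȳ = ΣA·y / ΣA = 10.9093 cm.
Transfer each piece to the centroidal x-axis using Ī + A·d² with d = y − 10.9093:
  bottom plate: d = -9.80929 cm → contributes +4251.52 cm⁴
  web plate: d = 5.79071 cm → contributes +3605.82 cm⁴
  top plate: d = 21.1907 cm → contributes +4852.61 cm⁴
  hole: d = -9.80929 cm → contributes −12.0929 cm⁴
Total I = 12697.9 cm⁴.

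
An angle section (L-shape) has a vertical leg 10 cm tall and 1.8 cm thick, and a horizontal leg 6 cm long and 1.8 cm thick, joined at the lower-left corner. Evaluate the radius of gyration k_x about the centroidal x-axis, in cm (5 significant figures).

Decompose the section into non-overlapping parts with the origin at the bottom-left of its bounding rectangle.
Vertical leg: 1.8 × 10, A = 18 cm², y = 5 cm, Ī = 150 cm⁴.
Horizontal leg (remainder): 4.2 × 1.8, A = 7.56 cm², y = 0.9 cm, Ī = 2.0412 cm⁴.
Centroid: ȳ = ΣA·y / ΣA = 3.787324 cm.
Transfer each piece to the centroidal x-axis using Ī + A·d² with d = y − 3.787324:
  vertical leg: d = 1.212676 cm → contributes +176.4705 cm⁴
  horizontal leg (remainder): d = -2.887324 cm → contributes +65.0662 cm⁴
Total I = 241.5367 cm⁴.
Radius of gyration: k = √(I/A) = √(241.5367 / 25.56) = 3.074051 cm.

k_x ≈ 3.0741 cm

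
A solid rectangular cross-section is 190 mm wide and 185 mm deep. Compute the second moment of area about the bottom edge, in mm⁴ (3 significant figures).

The section: 190 × 185, A = 35 150 mm², y = 92.5 mm, Ī = 100 250 729 mm⁴.
Transfer it to the bottom edge using Ī + A·d² with d = y − 0:
  the section: d = 92.5 mm → contributes +401 002 917 mm⁴
Total I = 401 002 917 mm⁴.

I_base ≈ 4.01 × 10⁸ mm⁴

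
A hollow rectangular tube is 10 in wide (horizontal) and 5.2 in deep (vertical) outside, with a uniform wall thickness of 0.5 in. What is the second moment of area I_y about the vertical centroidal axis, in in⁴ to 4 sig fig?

I_y ≈ 178.2 in⁴

Break the section into simple shapes (no overlaps), measuring from the bottom-left corner of the bounding box.
Outer rectangle: 10 × 5.2, A = 52 in², x = 5 in, Ī = 433.333 in⁴.
Inner void (subtracted): 9 × 4.2, A = 37.8 in², x = 5 in, Ī = 255.15 in⁴.
By symmetry the centroid is at mid-width, x̄ = 5 in.
All pieces are centred on the vertical centroidal axis, so I = ΣĪ (holes subtracted) = 178.183 in⁴.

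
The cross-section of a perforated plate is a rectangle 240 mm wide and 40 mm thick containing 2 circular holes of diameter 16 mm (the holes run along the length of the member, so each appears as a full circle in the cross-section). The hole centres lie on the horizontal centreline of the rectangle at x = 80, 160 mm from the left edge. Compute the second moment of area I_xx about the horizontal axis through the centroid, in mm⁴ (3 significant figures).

I_xx ≈ 1.27 × 10⁶ mm⁴

Split into non-overlapping primitives; take the origin at the lower-left of the bounding box.
Plate: 240 × 40, A = 9 600 mm², y = 20 mm, Ī = 1 280 000 mm⁴.
Hole 1 (subtracted): ⌀16, A = 201.06 mm², y = 20 mm, Ī = 3 217 mm⁴.
Hole 2 (subtracted): ⌀16, A = 201.06 mm², y = 20 mm, Ī = 3 217 mm⁴.
By symmetry the centroid is at mid-height, ȳ = 20 mm.
All pieces are centred on the horizontal axis through the centroid, so I = ΣĪ (holes subtracted) = 1 273 566 mm⁴.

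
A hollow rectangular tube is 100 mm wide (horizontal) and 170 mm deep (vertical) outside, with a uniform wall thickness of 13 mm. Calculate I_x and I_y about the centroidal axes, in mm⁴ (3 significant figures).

Treat the section as a set of non-overlapping primitives; coordinates are from the bounding-box lower-left.
Outer rectangle: 100 × 170, A = 17 000 mm², y = 85 mm, Ī = 40 941 667 mm⁴.
Inner void (subtracted): 74 × 144, A = 10 656 mm², y = 85 mm, Ī = 18 413 568 mm⁴.
By symmetry the centroid is at mid-height, ȳ = 85 mm.
All pieces are centred on the centroidal x-axis, so I = ΣĪ (holes subtracted) = 22 528 099 mm⁴.
Repeating about the centroidal y-axis gives I_y = 9 303 979 mm⁴.

I_x ≈ 2.25 × 10⁷ mm⁴, I_y ≈ 9.30 × 10⁶ mm⁴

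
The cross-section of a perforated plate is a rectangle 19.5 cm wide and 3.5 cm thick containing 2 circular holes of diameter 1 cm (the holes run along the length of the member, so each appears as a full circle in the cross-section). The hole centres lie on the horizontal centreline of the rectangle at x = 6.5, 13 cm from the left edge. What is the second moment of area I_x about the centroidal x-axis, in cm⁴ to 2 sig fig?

I_x ≈ 70 cm⁴

Treat the section as a set of non-overlapping primitives; coordinates are from the bounding-box lower-left.
Plate: 19.5 × 3.5, A = 68.25 cm², y = 1.75 cm, Ī = 69.67 cm⁴.
Hole 1 (subtracted): ⌀1, A = 0.7854 cm², y = 1.75 cm, Ī = 0.04909 cm⁴.
Hole 2 (subtracted): ⌀1, A = 0.7854 cm², y = 1.75 cm, Ī = 0.04909 cm⁴.
By symmetry the centroid is at mid-height, ȳ = 1.75 cm.
All pieces are centred on the centroidal x-axis, so I = ΣĪ (holes subtracted) = 69.57 cm⁴.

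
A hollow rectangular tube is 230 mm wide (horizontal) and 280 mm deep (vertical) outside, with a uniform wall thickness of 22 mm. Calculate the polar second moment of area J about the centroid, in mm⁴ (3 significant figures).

J ≈ 3.74 × 10⁸ mm⁴

Treat the section as a set of non-overlapping primitives; coordinates are from the bounding-box lower-left.
Outer rectangle: 230 × 280, A = 64 400 mm², y = 140 mm, Ī = 420 746 667 mm⁴.
Inner void (subtracted): 186 × 236, A = 43 896 mm², y = 140 mm, Ī = 203 735 968 mm⁴.
By symmetry the centroid is at mid-height, ȳ = 140 mm.
All pieces are centred on the centroidal x-axis, so I = ΣĪ (holes subtracted) = 217 010 699 mm⁴.
Repeating about the centroidal y-axis gives I_y = 157 344 499 mm⁴.
Polar second moment: J = I_x + I_y = 374 355 197 mm⁴.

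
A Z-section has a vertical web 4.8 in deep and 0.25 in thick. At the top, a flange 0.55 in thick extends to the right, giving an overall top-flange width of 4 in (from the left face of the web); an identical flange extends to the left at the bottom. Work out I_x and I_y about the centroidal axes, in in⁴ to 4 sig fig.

Break the section into simple shapes (no overlaps), measuring from the bottom-left corner of the bounding box.
Web: 0.25 × 4.8, A = 1.2 in², y = 2.4 in, Ī = 2.304 in⁴.
Top flange (beyond web): 3.75 × 0.55, A = 2.0625 in², y = 4.525 in, Ī = 0.0519922 in⁴.
Bottom flange (beyond web): 3.75 × 0.55, A = 2.0625 in², y = 0.275 in, Ī = 0.0519922 in⁴.
Centroid: ȳ = ΣA·y / ΣA = 2.4 in.
Transfer each piece to the centroidal x-axis using Ī + A·d² with d = y − 2.4:
  web: d = 0 in → contributes +2.304 in⁴
  top flange (beyond web): d = 2.125 in → contributes +9.36547 in⁴
  bottom flange (beyond web): d = -2.125 in → contributes +9.36547 in⁴
Total I = 21.0349 in⁴.
For the y-axis: x̄ = 3.875 in.
Repeating about the centroidal y-axis gives I_y = 21.3402 in⁴.

I_x ≈ 21.03 in⁴, I_y ≈ 21.34 in⁴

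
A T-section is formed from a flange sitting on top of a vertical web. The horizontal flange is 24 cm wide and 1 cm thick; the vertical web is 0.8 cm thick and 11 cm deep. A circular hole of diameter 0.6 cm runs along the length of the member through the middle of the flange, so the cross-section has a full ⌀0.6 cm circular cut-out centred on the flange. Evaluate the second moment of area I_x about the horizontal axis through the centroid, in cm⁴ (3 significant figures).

Split into non-overlapping primitives; take the origin at the lower-left of the bounding box.
Flange: 24 × 1, A = 24 cm², y = 11.5 cm, Ī = 2 cm⁴.
Web: 0.8 × 11, A = 8.8 cm², y = 5.5 cm, Ī = 88.733 cm⁴.
Hole (subtracted): ⌀0.6, A = 0.28274 cm², y = 11.5 cm, Ī = 0.0063617 cm⁴.
Centroid: ȳ = ΣA·y / ΣA = 9.8762 cm.
Transfer each piece to the horizontal axis through the centroid using Ī + A·d² with d = y − 9.8762:
  flange: d = 1.6238 cm → contributes +65.278 cm⁴
  web: d = -4.3762 cm → contributes +257.27 cm⁴
  hole: d = 1.6238 cm → contributes −0.75184 cm⁴
Total I = 321.79 cm⁴.

I_x ≈ 322 cm⁴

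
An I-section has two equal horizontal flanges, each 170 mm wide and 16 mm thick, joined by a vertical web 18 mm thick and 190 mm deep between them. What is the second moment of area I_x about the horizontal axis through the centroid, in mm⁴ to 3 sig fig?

I_x ≈ 6.81 × 10⁷ mm⁴

Split into non-overlapping primitives; take the origin at the lower-left of the bounding box.
Bottom flange: 170 × 16, A = 2 720 mm², y = 8 mm, Ī = 58 027 mm⁴.
Web: 18 × 190, A = 3 420 mm², y = 111 mm, Ī = 10 288 500 mm⁴.
Top flange: 170 × 16, A = 2 720 mm², y = 214 mm, Ī = 58 027 mm⁴.
By symmetry the centroid is at mid-height, ȳ = 111 mm.
Transfer each piece to the horizontal axis through the centroid using Ī + A·d² with d = y − 111:
  bottom flange: d = -103 mm → contributes +28 914 507 mm⁴
  web: d = 0 mm → contributes +10 288 500 mm⁴
  top flange: d = 103 mm → contributes +28 914 507 mm⁴
Total I = 68 117 513 mm⁴.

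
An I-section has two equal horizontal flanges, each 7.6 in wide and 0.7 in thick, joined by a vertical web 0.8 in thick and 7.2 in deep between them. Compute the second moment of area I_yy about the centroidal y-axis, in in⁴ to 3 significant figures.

Decompose the section into non-overlapping parts with the origin at the bottom-left of its bounding rectangle.
Bottom flange: 7.6 × 0.7, A = 5.32 in², x = 3.8 in, Ī = 25.607 in⁴.
Web: 0.8 × 7.2, A = 5.76 in², x = 3.8 in, Ī = 0.3072 in⁴.
Top flange: 7.6 × 0.7, A = 5.32 in², x = 3.8 in, Ī = 25.607 in⁴.
By symmetry the centroid is at mid-width, x̄ = 3.8 in.
All pieces are centred on the centroidal y-axis, so I = ΣĪ = 51.521 in⁴.

I_yy ≈ 51.5 in⁴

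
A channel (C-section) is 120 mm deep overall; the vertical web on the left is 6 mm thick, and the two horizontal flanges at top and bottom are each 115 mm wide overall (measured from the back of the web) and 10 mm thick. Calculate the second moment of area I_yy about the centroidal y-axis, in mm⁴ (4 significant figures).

Split into non-overlapping primitives; take the origin at the lower-left of the bounding box.
Web: 6 × 120, A = 720 mm², x = 3 mm, Ī = 2 160 mm⁴.
Top flange (beyond web): 109 × 10, A = 1 090 mm², x = 60.5 mm, Ī = 1 079 191 mm⁴.
Bottom flange (beyond web): 109 × 10, A = 1 090 mm², x = 60.5 mm, Ī = 1 079 191 mm⁴.
Centroid: x̄ = ΣA·x / ΣA = 46.2241 mm.
Transfer each piece to the centroidal y-axis using Ī + A·d² with d = x − 46.2241:
  web: d = -43.2241 mm → contributes +1 347 355 mm⁴
  top flange (beyond web): d = 14.2759 mm → contributes +1 301 333 mm⁴
  bottom flange (beyond web): d = 14.2759 mm → contributes +1 301 333 mm⁴
Total I = 3 950 021 mm⁴.

I_yy ≈ 3.950 × 10⁶ mm⁴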